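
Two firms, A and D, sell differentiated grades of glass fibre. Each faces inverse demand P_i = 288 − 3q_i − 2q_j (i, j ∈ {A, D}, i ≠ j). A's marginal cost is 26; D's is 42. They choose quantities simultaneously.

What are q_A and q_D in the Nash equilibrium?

33.75, 29.75

Firm A's profit: π = q_A(288 − 3q_A − 2q_D) − 26q_A.
∂π/∂q_A = 262 − 6q_A − 2q_D = 0 ⇒ q_A = 131/3 − (1/3)q_D.
Similarly q_D = 41 − (1/3)q_A.
Solving the two reaction functions simultaneously: (1 − (−1/3)(−1/3))q_A = 131/3 − (1/3)·41, so (8/9)q_A = 30 and q_A = 33.75.
Then q_D = 41 − (1/3)·33.75 = 29.75.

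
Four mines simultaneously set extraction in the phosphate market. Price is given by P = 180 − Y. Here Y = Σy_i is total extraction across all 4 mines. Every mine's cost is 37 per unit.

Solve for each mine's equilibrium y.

28.6

A representative mine's profit is π_i = y_i(180 − Y) − 37y_i, with Y = y_i + Σ_{j≠i} y_j.
First-order condition: 143 − 2y_i − Σ_{j≠i} y_j = 0.
With identical mines, set every y_j = y: then 143 − 2y − 3y = 0, i.e. y = 143/5 = 28.6.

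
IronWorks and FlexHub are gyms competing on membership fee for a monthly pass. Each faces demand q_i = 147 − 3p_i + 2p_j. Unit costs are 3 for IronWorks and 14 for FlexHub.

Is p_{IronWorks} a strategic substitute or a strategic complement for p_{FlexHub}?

strategic complements

IronWorks's profit: π = (p_{IronWorks} − 3)(147 − 3p_{IronWorks} + 2p_{FlexHub}).
∂π/∂p_{IronWorks} = 156 − 6p_{IronWorks} + 2p_{FlexHub} = 0 ⇒ p_{IronWorks} = 26 + (1/3)p_{FlexHub}.
The best-response slope dp_{IronWorks}/dp_{FlexHub} = 1/3 > 0: the reaction function is upward-sloping, so the choices are strategic complements.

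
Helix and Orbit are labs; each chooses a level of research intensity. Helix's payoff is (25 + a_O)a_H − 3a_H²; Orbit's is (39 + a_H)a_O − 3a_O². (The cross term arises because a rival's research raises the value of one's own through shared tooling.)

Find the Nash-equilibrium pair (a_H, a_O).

Expanding Helix's payoff: 25a_H + a_Oa_H − 3a_H².
∂π/∂a_H = 25 + a_O − 6a_H = 0, so a_H = 25/6 + (1/6)a_O.
Likewise for Orbit: a_O = 6.5 + (1/6)a_H.
Solving the two reaction functions simultaneously: (1 − (1/6)(1/6))a_H = 25/6 + (1/6)·6.5, so (35/36)a_H = 5.25 and a_H = 5.4.
Then a_O = 6.5 + (1/6)·5.4 = 7.4.

5.4, 7.4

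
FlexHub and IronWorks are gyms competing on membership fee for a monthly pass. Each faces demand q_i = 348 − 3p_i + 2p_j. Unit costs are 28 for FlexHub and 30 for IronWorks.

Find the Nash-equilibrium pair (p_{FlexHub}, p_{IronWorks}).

108.375, 109.125

FlexHub's profit: π = (p_{FlexHub} − 28)(348 − 3p_{FlexHub} + 2p_{IronWorks}).
∂π/∂p_{FlexHub} = 432 − 6p_{FlexHub} + 2p_{IronWorks} = 0 ⇒ p_{FlexHub} = 72 + (1/3)p_{IronWorks}.
Similarly p_{IronWorks} = 73 + (1/3)p_{FlexHub}.
Plugging p_{IronWorks} into FlexHub's best response: p_{FlexHub} = 72 + (1/3)(73 + (1/3)p_{FlexHub}) ⇒ (8/9)p_{FlexHub} = 289/3, so p_{FlexHub} = 108.375.
Then p_{IronWorks} = 73 + (1/3)·108.375 = 109.125.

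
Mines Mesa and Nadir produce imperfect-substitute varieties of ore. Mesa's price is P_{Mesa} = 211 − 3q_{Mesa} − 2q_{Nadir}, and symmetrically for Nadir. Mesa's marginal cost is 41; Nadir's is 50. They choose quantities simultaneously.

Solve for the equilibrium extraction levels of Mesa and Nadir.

21.8125, 19.5625

Mine Mesa's profit: π = q_{Mesa}(211 − 3q_{Mesa} − 2q_{Nadir}) − 41q_{Mesa}.
∂π/∂q_{Mesa} = 170 − 6q_{Mesa} − 2q_{Nadir} = 0 ⇒ q_{Mesa} = 85/3 − (1/3)q_{Nadir}.
Similarly q_{Nadir} = 161/6 − (1/3)q_{Mesa}.
Substituting the second reaction function into the first: q_{Mesa} = 85/3 − (1/3)(161/6 − (1/3)q_{Mesa}), which gives (8/9)q_{Mesa} = 349/18 ⇒ q_{Mesa} = 21.8125.
Then q_{Nadir} = 161/6 − (1/3)·21.8125 = 19.5625.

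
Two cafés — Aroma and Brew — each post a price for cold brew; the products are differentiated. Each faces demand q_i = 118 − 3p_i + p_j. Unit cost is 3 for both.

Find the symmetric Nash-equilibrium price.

Aroma's profit: π = (p_{Aroma} − 3)(118 − 3p_{Aroma} + p_{Brew}).
∂π/∂p_{Aroma} = 127 − 6p_{Aroma} + p_{Brew} = 0 ⇒ p_{Aroma} = 127/6 + (1/6)p_{Brew}.
By symmetry p_{Brew} = p_{Aroma}; substituting into the reaction function, (5/6)p_{Aroma} = 127/6 and p_{Aroma} = 25.4.

25.4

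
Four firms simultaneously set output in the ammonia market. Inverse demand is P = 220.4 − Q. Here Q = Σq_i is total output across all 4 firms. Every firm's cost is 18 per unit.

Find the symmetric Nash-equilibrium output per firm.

A representative firm's profit is π_i = q_i(220.4 − Q) − 18q_i, with Q = q_i + Σ_{j≠i} q_j.
First-order condition: 202.4 − 2q_i − Σ_{j≠i} q_j = 0.
With identical firms, set every q_j = q: then 202.4 − 2q − 3q = 0, i.e. q = 202.4/5 = 40.48.

40.48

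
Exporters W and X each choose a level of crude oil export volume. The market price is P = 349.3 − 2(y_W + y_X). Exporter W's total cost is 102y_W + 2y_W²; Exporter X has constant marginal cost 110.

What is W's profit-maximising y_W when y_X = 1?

Exporter W's profit: π = y_W(349.3 − 2(y_W + y_X)) − 102y_W − 2y_W².
∂π/∂y_W = 247.3 − 8y_W − 2y_X = 0, so y_W = 30.9125 − 0.25y_X.
At y_X = 1: y_W = 30.9125 − 0.25·1 = 30.6625.

30.6625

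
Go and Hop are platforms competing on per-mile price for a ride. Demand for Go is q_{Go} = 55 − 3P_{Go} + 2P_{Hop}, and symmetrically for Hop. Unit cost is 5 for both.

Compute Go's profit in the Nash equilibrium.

468.75

Go's profit: π = (P_{Go} − 5)(55 − 3P_{Go} + 2P_{Hop}).
∂π/∂P_{Go} = 70 − 6P_{Go} + 2P_{Hop} = 0 ⇒ P_{Go} = 35/3 + (1/3)P_{Hop}.
By symmetry P_{Hop} = P_{Go}; substituting into the reaction function, (2/3)P_{Go} = 35/3 and P_{Go} = 17.5.
q_{Go} = 55 − 3·17.5 + 2·17.5 = 37.5.
Profit = (17.5 − 5)·37.5 = 468.75.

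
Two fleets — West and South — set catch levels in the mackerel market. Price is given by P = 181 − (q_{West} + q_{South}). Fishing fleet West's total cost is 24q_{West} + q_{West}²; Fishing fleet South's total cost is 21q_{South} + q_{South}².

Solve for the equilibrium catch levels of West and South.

31.2, 32.2

Fishing fleet West's profit: π = q_{West}(181 − (q_{West} + q_{South})) − 24q_{West} − q_{West}².
∂π/∂q_{West} = 157 − 4q_{West} − q_{South} = 0, so q_{West} = 39.25 − 0.25q_{South}.
By the same steps for South: q_{South} = 40 − 0.25q_{West}.
Solving the two reaction functions simultaneously: (1 − (−0.25)(−0.25))q_{West} = 39.25 − 0.25·40, so 0.9375q_{West} = 29.25 and q_{West} = 31.2.
Then q_{South} = 40 − 0.25·31.2 = 32.2.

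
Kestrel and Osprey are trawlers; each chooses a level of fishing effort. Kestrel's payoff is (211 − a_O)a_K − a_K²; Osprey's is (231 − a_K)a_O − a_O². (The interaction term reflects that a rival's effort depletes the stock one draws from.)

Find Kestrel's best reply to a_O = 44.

Expanding Kestrel's payoff: 211a_K − a_Oa_K − a_K².
∂π/∂a_K = 211 − a_O − 2a_K = 0, so a_K = 105.5 − 0.5a_O.
At a_O = 44: a_K = 105.5 − 0.5·44 = 83.5.

83.5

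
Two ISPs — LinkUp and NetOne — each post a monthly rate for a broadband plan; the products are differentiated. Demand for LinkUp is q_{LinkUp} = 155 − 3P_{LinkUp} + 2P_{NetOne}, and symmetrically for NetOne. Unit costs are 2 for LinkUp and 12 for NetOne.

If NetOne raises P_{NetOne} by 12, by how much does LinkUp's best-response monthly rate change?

4

LinkUp's profit: π = (P_{LinkUp} − 2)(155 − 3P_{LinkUp} + 2P_{NetOne}).
∂π/∂P_{LinkUp} = 161 − 6P_{LinkUp} + 2P_{NetOne} = 0 ⇒ P_{LinkUp} = 161/6 + (1/3)P_{NetOne}.
The reaction-function slope is 1/3, so a 12-unit rise in P_{NetOne} moves P_{LinkUp} by 1/3 × 12 = 4. LinkUp's best response rises — the actions are strategic complements.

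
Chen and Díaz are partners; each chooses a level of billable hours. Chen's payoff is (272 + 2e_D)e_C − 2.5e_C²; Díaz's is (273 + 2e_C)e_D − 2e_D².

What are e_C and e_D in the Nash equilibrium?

102.125, 119.3125

Expanding Chen's payoff: 272e_C + 2e_De_C − 2.5e_C².
∂π/∂e_C = 272 + 2e_D − 5e_C = 0, so e_C = 54.4 + 0.4e_D.
Likewise for Díaz: e_D = 68.25 + 0.5e_C.
Solving the two reaction functions simultaneously: (1 − (0.4)(0.5))e_C = 54.4 + 0.4·68.25, so 0.8e_C = 81.7 and e_C = 102.125.
Then e_D = 68.25 + 0.5·102.125 = 119.3125.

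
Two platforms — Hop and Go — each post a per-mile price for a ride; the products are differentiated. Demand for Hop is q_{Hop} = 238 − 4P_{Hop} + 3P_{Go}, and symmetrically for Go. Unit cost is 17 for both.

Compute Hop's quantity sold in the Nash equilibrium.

Hop's profit: π = (P_{Hop} − 17)(238 − 4P_{Hop} + 3P_{Go}).
∂π/∂P_{Hop} = 306 − 8P_{Hop} + 3P_{Go} = 0 ⇒ P_{Hop} = 38.25 + 0.375P_{Go}.
The game is symmetric, so in equilibrium P_{Go} = P_{Hop}: the reaction function gives 0.625P_{Hop} = 38.25, hence P_{Hop} = 61.2.
q_{Hop} = 238 − 4·61.2 + 3·61.2 = 176.8.

176.8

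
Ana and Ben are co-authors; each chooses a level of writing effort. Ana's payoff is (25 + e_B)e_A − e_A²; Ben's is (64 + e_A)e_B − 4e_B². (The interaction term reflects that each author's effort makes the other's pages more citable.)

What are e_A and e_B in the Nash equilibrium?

Expanding Ana's payoff: 25e_A + e_Be_A − e_A².
∂π/∂e_A = 25 + e_B − 2e_A = 0, so e_A = 12.5 + 0.5e_B.
Likewise for Ben: e_B = 8 + 0.125e_A.
Solving the two reaction functions simultaneously: (1 − (0.5)(0.125))e_A = 12.5 + 0.5·8, so 0.9375e_A = 16.5 and e_A = 17.6.
Then e_B = 8 + 0.125·17.6 = 10.2.

17.6, 10.2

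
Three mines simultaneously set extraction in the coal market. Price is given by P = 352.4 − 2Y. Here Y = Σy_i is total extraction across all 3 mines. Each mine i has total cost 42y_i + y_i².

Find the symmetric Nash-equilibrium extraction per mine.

A representative mine's profit is π_i = y_i(352.4 − 2Y) − 42y_i − y_i², with Y = y_i + Σ_{j≠i} y_j.
First-order condition: 310.4 − 6y_i − 2Σ_{j≠i} y_j = 0.
Imposing symmetry (y_j = y for all j) turns Σ_{j≠i} y_j into 2y, so 310.4 = 10y and y = 31.04.

31.04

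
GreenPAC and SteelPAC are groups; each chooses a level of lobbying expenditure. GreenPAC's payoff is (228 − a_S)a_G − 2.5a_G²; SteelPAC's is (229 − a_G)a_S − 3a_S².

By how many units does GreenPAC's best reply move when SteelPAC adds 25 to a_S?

Expanding GreenPAC's payoff: 228a_G − a_Sa_G − 2.5a_G².
∂π/∂a_G = 228 − a_S − 5a_G = 0, so a_G = 45.6 − 0.2a_S.
The reaction-function slope is −0.2, so a 25-unit rise in a_S moves a_G by −0.2 × 25 = −5. GreenPAC's best response falls — the actions are strategic substitutes.

-5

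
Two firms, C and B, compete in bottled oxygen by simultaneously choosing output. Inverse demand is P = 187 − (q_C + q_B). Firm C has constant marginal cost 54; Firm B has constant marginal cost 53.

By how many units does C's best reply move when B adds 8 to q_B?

Firm C's profit: π = q_C(187 − (q_C + q_B)) − 54q_C.
∂π/∂q_C = 133 − 2q_C − q_B = 0, so q_C = 66.5 − 0.5q_B.
The reaction-function slope is −0.5, so an 8-unit rise in q_B moves q_C by −0.5 × 8 = −4. C's best response falls — the actions are strategic substitutes.

-4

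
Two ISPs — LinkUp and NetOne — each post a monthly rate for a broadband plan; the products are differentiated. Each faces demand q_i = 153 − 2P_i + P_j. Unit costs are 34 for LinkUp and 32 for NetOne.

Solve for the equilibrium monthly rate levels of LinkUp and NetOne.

LinkUp's profit: π = (P_{LinkUp} − 34)(153 − 2P_{LinkUp} + P_{NetOne}).
∂π/∂P_{LinkUp} = 221 − 4P_{LinkUp} + P_{NetOne} = 0 ⇒ P_{LinkUp} = 55.25 + 0.25P_{NetOne}.
Similarly P_{NetOne} = 54.25 + 0.25P_{LinkUp}.
Solving the two reaction functions simultaneously: (1 − (0.25)(0.25))P_{LinkUp} = 55.25 + 0.25·54.25, so 0.9375P_{LinkUp} = 68.8125 and P_{LinkUp} = 73.4.
Then P_{NetOne} = 54.25 + 0.25·73.4 = 72.6.

73.4, 72.6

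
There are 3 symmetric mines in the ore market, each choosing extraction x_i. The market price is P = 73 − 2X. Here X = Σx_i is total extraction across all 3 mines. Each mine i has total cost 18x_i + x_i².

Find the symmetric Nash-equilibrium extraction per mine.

5.5

A representative mine's profit is π_i = x_i(73 − 2X) − 18x_i − x_i², with X = x_i + Σ_{j≠i} x_j.
First-order condition: 55 − 6x_i − 2Σ_{j≠i} x_j = 0.
Imposing symmetry (x_j = x for all j) turns Σ_{j≠i} x_j into 2x, so 55 = 10x and x = 5.5.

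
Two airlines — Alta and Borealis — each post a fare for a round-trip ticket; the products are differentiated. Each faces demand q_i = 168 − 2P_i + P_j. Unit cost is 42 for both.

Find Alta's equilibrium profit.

Alta's profit: π = (P_{Alta} − 42)(168 − 2P_{Alta} + P_{Borealis}).
∂π/∂P_{Alta} = 252 − 4P_{Alta} + P_{Borealis} = 0 ⇒ P_{Alta} = 63 + 0.25P_{Borealis}.
The game is symmetric, so in equilibrium P_{Borealis} = P_{Alta}: the reaction function gives 0.75P_{Alta} = 63, hence P_{Alta} = 84.
q_{Alta} = 168 − 2·84 + 84 = 84.
Profit = (84 − 42)·84 = 3528.

3528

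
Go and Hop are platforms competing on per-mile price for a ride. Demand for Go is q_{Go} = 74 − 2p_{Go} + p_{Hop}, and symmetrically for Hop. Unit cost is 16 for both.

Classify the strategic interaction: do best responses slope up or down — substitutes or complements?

strategic complements

Go's profit: π = (p_{Go} − 16)(74 − 2p_{Go} + p_{Hop}).
∂π/∂p_{Go} = 106 − 4p_{Go} + p_{Hop} = 0 ⇒ p_{Go} = 26.5 + 0.25p_{Hop}.
The best-response slope dp_{Go}/dp_{Hop} = 0.25 > 0: the reaction function is upward-sloping, so the choices are strategic complements.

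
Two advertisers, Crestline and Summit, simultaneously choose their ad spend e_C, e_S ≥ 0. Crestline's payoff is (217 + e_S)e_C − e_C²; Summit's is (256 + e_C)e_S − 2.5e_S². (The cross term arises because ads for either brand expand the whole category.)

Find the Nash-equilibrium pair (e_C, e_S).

149, 81

Expanding Crestline's payoff: 217e_C + e_Se_C − e_C².
∂π/∂e_C = 217 + e_S − 2e_C = 0, so e_C = 108.5 + 0.5e_S.
Likewise for Summit: e_S = 51.2 + 0.2e_C.
Solving the two reaction functions simultaneously: (1 − (0.5)(0.2))e_C = 108.5 + 0.5·51.2, so 0.9e_C = 134.1 and e_C = 149.
Then e_S = 51.2 + 0.2·149 = 81.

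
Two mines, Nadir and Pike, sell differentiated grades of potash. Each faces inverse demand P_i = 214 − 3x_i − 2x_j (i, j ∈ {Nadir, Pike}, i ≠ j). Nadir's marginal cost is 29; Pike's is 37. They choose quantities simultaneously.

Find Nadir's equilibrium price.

99.875

Mine Nadir's profit: π = x_{Nadir}(214 − 3x_{Nadir} − 2x_{Pike}) − 29x_{Nadir}.
∂π/∂x_{Nadir} = 185 − 6x_{Nadir} − 2x_{Pike} = 0 ⇒ x_{Nadir} = 185/6 − (1/3)x_{Pike}.
Similarly x_{Pike} = 29.5 − (1/3)x_{Nadir}.
Plugging x_{Pike} into Nadir's best response: x_{Nadir} = 185/6 − (1/3)(29.5 − (1/3)x_{Nadir}) ⇒ (8/9)x_{Nadir} = 21, so x_{Nadir} = 23.625.
Then x_{Pike} = 29.5 − (1/3)·23.625 = 21.625.
P_{Nadir} = 214 − 3·23.625 − 2·21.625 = 99.875.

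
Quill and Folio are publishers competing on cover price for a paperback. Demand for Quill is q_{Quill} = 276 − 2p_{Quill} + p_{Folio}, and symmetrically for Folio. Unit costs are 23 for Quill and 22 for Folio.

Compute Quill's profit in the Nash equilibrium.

14179.28

Quill's profit: π = (p_{Quill} − 23)(276 − 2p_{Quill} + p_{Folio}).
∂π/∂p_{Quill} = 322 − 4p_{Quill} + p_{Folio} = 0 ⇒ p_{Quill} = 80.5 + 0.25p_{Folio}.
Similarly p_{Folio} = 80 + 0.25p_{Quill}.
Plugging p_{Folio} into Quill's best response: p_{Quill} = 80.5 + 0.25(80 + 0.25p_{Quill}) ⇒ 0.9375p_{Quill} = 100.5, so p_{Quill} = 107.2.
Then p_{Folio} = 80 + 0.25·107.2 = 106.8.
q_{Quill} = 276 − 2·107.2 + 106.8 = 168.4.
Profit = (107.2 − 23)·168.4 = 14179.28.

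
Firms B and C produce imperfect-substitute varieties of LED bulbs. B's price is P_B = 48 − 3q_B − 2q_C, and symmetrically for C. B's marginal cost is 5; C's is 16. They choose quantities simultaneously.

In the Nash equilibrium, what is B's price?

Firm B's profit: π = q_B(48 − 3q_B − 2q_C) − 5q_B.
∂π/∂q_B = 43 − 6q_B − 2q_C = 0 ⇒ q_B = 43/6 − (1/3)q_C.
Similarly q_C = 16/3 − (1/3)q_B.
Solving the two reaction functions simultaneously: (1 − (−1/3)(−1/3))q_B = 43/6 − (1/3)·(16/3), so (8/9)q_B = 97/18 and q_B = 6.0625.
Then q_C = 16/3 − (1/3)·6.0625 = 3.3125.
P_B = 48 − 3·6.0625 − 2·3.3125 = 23.1875.

23.1875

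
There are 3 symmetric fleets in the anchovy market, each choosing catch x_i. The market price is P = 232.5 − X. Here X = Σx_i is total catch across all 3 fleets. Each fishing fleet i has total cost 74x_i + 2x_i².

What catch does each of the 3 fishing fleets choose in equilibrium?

A representative fishing fleet's profit is π_i = x_i(232.5 − X) − 74x_i − 2x_i², with X = x_i + Σ_{j≠i} x_j.
First-order condition: 158.5 − 6x_i − Σ_{j≠i} x_j = 0.
With identical fishing fleets, set every x_j = x: then 158.5 − 6x − 2x = 0, i.e. x = 158.5/8 = 19.8125.

19.8125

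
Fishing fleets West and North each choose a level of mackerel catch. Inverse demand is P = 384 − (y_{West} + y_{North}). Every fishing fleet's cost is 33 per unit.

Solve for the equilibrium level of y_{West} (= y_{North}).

117

Fishing fleet West's profit: π = y_{West}(384 − (y_{West} + y_{North})) − 33y_{West}.
∂π/∂y_{West} = 351 − 2y_{West} − y_{North} = 0, so y_{West} = 175.5 − 0.5y_{North}.
Setting y_{West} = y_{North} in the reaction function: y_{West} = 175.5 − 0.5y_{West}, so y_{West} = 175.5 / 1.5 = 117.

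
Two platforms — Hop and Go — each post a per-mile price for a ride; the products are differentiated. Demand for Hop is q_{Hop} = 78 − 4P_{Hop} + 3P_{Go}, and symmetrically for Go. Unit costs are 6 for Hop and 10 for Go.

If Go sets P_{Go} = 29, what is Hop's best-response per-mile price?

Hop's profit: π = (P_{Hop} − 6)(78 − 4P_{Hop} + 3P_{Go}).
∂π/∂P_{Hop} = 102 − 8P_{Hop} + 3P_{Go} = 0 ⇒ P_{Hop} = 12.75 + 0.375P_{Go}.
At P_{Go} = 29: P_{Hop} = 12.75 + 0.375·29 = 23.625.

23.625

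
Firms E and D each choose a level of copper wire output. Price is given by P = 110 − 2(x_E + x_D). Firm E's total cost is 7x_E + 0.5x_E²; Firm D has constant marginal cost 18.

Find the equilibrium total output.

Firm E's profit: π = x_E(110 − 2(x_E + x_D)) − 7x_E − 0.5x_E².
∂π/∂x_E = 103 − 5x_E − 2x_D = 0, so x_E = 20.6 − 0.4x_D.
For D: ∂π/∂x_D = 92 − 4x_D − 2x_E = 0 ⇒ x_D = 23 − 0.5x_E.
Substituting the second reaction function into the first: x_E = 20.6 − 0.4(23 − 0.5x_E), which gives 0.8x_E = 11.4 ⇒ x_E = 14.25.
Then x_D = 23 − 0.5·14.25 = 15.875.
Total output: 14.25 + 15.875 = 30.125.

30.125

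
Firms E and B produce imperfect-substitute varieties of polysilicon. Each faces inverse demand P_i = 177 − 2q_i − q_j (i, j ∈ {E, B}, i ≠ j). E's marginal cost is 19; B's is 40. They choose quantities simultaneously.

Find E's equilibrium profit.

Firm E's profit: π = q_E(177 − 2q_E − q_B) − 19q_E.
∂π/∂q_E = 158 − 4q_E − q_B = 0 ⇒ q_E = 39.5 − 0.25q_B.
Similarly q_B = 34.25 − 0.25q_E.
Substituting the second reaction function into the first: q_E = 39.5 − 0.25(34.25 − 0.25q_E), which gives 0.9375q_E = 30.9375 ⇒ q_E = 33.
Then q_B = 34.25 − 0.25·33 = 26.
P_E = 177 − 2·33 − 26 = 85.
Profit = (85 − 19)·33 = 2178.

2178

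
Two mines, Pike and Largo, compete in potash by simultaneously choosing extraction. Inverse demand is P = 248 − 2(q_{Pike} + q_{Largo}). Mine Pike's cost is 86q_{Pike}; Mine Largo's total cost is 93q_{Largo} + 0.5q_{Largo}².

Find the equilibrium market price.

Mine Pike's profit: π = q_{Pike}(248 − 2(q_{Pike} + q_{Largo})) − 86q_{Pike}.
∂π/∂q_{Pike} = 162 − 4q_{Pike} − 2q_{Largo} = 0, so q_{Pike} = 40.5 − 0.5q_{Largo}.
For Largo: ∂π/∂q_{Largo} = 155 − 5q_{Largo} − 2q_{Pike} = 0 ⇒ q_{Largo} = 31 − 0.4q_{Pike}.
Plugging q_{Largo} into Pike's best response: q_{Pike} = 40.5 − 0.5(31 − 0.4q_{Pike}) ⇒ 0.8q_{Pike} = 25, so q_{Pike} = 31.25.
Then q_{Largo} = 31 − 0.4·31.25 = 18.5.
Equilibrium price: P = 248 − 2·49.75 = 148.5.

148.5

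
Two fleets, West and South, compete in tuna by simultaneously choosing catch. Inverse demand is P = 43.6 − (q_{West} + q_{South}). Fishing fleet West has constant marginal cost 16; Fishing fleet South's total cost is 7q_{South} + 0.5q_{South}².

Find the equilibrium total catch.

Fishing fleet West's profit: π = q_{West}(43.6 − (q_{West} + q_{South})) − 16q_{West}.
∂π/∂q_{West} = 27.6 − 2q_{West} − q_{South} = 0, so q_{West} = 13.8 − 0.5q_{South}.
For South: ∂π/∂q_{South} = 36.6 − 3q_{South} − q_{West} = 0 ⇒ q_{South} = 12.2 − (1/3)q_{West}.
Plugging q_{South} into West's best response: q_{West} = 13.8 − 0.5(12.2 − (1/3)q_{West}) ⇒ (5/6)q_{West} = 7.7, so q_{West} = 9.24.
Then q_{South} = 12.2 − (1/3)·9.24 = 9.12.
Total catch: 9.24 + 9.12 = 18.36.

18.36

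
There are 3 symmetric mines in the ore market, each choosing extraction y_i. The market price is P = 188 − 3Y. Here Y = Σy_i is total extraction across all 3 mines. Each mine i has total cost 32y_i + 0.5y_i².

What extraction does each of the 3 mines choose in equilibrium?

12

A representative mine's profit is π_i = y_i(188 − 3Y) − 32y_i − 0.5y_i², with Y = y_i + Σ_{j≠i} y_j.
First-order condition: 156 − 7y_i − 3Σ_{j≠i} y_j = 0.
In a symmetric equilibrium every mine chooses the same y, so Σ_{j≠i} y_j = 2y. The condition becomes 156 − 13y = 0, giving y = 156/13 = 12.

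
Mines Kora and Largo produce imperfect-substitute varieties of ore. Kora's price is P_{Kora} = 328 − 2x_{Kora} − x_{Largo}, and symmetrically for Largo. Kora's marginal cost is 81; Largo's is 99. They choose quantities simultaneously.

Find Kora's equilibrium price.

182.2

Mine Kora's profit: π = x_{Kora}(328 − 2x_{Kora} − x_{Largo}) − 81x_{Kora}.
∂π/∂x_{Kora} = 247 − 4x_{Kora} − x_{Largo} = 0 ⇒ x_{Kora} = 61.75 − 0.25x_{Largo}.
Similarly x_{Largo} = 57.25 − 0.25x_{Kora}.
Plugging x_{Largo} into Kora's best response: x_{Kora} = 61.75 − 0.25(57.25 − 0.25x_{Kora}) ⇒ 0.9375x_{Kora} = 47.4375, so x_{Kora} = 50.6.
Then x_{Largo} = 57.25 − 0.25·50.6 = 44.6.
P_{Kora} = 328 − 2·50.6 − 44.6 = 182.2.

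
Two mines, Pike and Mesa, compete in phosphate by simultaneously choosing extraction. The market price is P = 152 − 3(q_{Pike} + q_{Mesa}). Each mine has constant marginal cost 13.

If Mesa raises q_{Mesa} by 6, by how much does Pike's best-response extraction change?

Mine Pike's profit: π = q_{Pike}(152 − 3(q_{Pike} + q_{Mesa})) − 13q_{Pike}.
∂π/∂q_{Pike} = 139 − 6q_{Pike} − 3q_{Mesa} = 0, so q_{Pike} = 139/6 − 0.5q_{Mesa}.
The reaction-function slope is −0.5, so a 6-unit rise in q_{Mesa} moves q_{Pike} by −0.5 × 6 = −3. Pike's best response falls — the actions are strategic substitutes.

-3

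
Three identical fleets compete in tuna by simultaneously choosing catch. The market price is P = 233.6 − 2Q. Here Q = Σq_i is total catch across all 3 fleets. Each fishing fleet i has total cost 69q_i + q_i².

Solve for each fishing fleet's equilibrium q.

16.46

A representative fishing fleet's profit is π_i = q_i(233.6 − 2Q) − 69q_i − q_i², with Q = q_i + Σ_{j≠i} q_j.
First-order condition: 164.6 − 6q_i − 2Σ_{j≠i} q_j = 0.
Imposing symmetry (q_j = q for all j) turns Σ_{j≠i} q_j into 2q, so 164.6 = 10q and q = 16.46.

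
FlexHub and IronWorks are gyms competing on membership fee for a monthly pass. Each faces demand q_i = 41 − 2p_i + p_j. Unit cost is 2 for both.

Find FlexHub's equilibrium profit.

338

FlexHub's profit: π = (p_{FlexHub} − 2)(41 − 2p_{FlexHub} + p_{IronWorks}).
∂π/∂p_{FlexHub} = 45 − 4p_{FlexHub} + p_{IronWorks} = 0 ⇒ p_{FlexHub} = 11.25 + 0.25p_{IronWorks}.
The game is symmetric, so in equilibrium p_{IronWorks} = p_{FlexHub}: the reaction function gives 0.75p_{FlexHub} = 11.25, hence p_{FlexHub} = 15.
q_{FlexHub} = 41 − 2·15 + 15 = 26.
Profit = (15 − 2)·26 = 338.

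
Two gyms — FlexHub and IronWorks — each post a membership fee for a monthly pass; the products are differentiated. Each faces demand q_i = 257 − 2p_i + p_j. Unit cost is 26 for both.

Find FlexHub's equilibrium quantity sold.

FlexHub's profit: π = (p_{FlexHub} − 26)(257 − 2p_{FlexHub} + p_{IronWorks}).
∂π/∂p_{FlexHub} = 309 − 4p_{FlexHub} + p_{IronWorks} = 0 ⇒ p_{FlexHub} = 77.25 + 0.25p_{IronWorks}.
Setting p_{FlexHub} = p_{IronWorks} in the reaction function: p_{FlexHub} = 77.25 + 0.25p_{FlexHub}, so p_{FlexHub} = 77.25 / 0.75 = 103.
q_{FlexHub} = 257 − 2·103 + 103 = 154.

154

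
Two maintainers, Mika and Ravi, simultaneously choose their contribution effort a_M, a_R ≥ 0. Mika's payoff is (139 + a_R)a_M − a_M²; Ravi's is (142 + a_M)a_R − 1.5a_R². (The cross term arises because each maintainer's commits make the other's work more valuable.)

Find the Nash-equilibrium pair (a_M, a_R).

111.8, 84.6

Expanding Mika's payoff: 139a_M + a_Ra_M − a_M².
∂π/∂a_M = 139 + a_R − 2a_M = 0, so a_M = 69.5 + 0.5a_R.
Likewise for Ravi: a_R = 142/3 + (1/3)a_M.
Substituting the second reaction function into the first: a_M = 69.5 + 0.5(142/3 + (1/3)a_M), which gives (5/6)a_M = 559/6 ⇒ a_M = 111.8.
Then a_R = 142/3 + (1/3)·111.8 = 84.6.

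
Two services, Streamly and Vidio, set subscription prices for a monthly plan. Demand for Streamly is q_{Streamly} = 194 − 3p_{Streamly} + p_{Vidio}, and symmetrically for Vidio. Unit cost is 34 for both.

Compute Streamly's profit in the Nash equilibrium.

Streamly's profit: π = (p_{Streamly} − 34)(194 − 3p_{Streamly} + p_{Vidio}).
∂π/∂p_{Streamly} = 296 − 6p_{Streamly} + p_{Vidio} = 0 ⇒ p_{Streamly} = 148/3 + (1/6)p_{Vidio}.
Setting p_{Streamly} = p_{Vidio} in the reaction function: p_{Streamly} = 148/3 + (1/6)p_{Streamly}, so p_{Streamly} = (148/3) / (5/6) = 59.2.
q_{Streamly} = 194 − 3·59.2 + 59.2 = 75.6.
Profit = (59.2 − 34)·75.6 = 1905.12.

1905.12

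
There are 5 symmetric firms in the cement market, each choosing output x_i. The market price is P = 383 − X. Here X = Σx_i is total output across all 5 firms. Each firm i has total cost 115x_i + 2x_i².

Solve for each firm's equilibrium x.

26.8

A representative firm's profit is π_i = x_i(383 − X) − 115x_i − 2x_i², with X = x_i + Σ_{j≠i} x_j.
First-order condition: 268 − 6x_i − Σ_{j≠i} x_j = 0.
In a symmetric equilibrium every firm chooses the same x, so Σ_{j≠i} x_j = 4x. The condition becomes 268 − 10x = 0, giving x = 268/10 = 26.8.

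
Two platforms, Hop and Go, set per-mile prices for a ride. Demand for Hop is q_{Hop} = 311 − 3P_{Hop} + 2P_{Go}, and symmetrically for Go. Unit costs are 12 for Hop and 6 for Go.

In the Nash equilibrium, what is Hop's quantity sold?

Hop's profit: π = (P_{Hop} − 12)(311 − 3P_{Hop} + 2P_{Go}).
∂π/∂P_{Hop} = 347 − 6P_{Hop} + 2P_{Go} = 0 ⇒ P_{Hop} = 347/6 + (1/3)P_{Go}.
Similarly P_{Go} = 329/6 + (1/3)P_{Hop}.
Plugging P_{Go} into Hop's best response: P_{Hop} = 347/6 + (1/3)(329/6 + (1/3)P_{Hop}) ⇒ (8/9)P_{Hop} = 685/9, so P_{Hop} = 85.625.
Then P_{Go} = 329/6 + (1/3)·85.625 = 83.375.
q_{Hop} = 311 − 3·85.625 + 2·83.375 = 220.875.

220.875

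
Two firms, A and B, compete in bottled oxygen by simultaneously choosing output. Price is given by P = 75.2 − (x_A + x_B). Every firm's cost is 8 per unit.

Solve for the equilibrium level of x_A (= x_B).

Firm A's profit: π = x_A(75.2 − (x_A + x_B)) − 8x_A.
∂π/∂x_A = 67.2 − 2x_A − x_B = 0, so x_A = 33.6 − 0.5x_B.
Setting x_A = x_B in the reaction function: x_A = 33.6 − 0.5x_A, so x_A = 33.6 / 1.5 = 22.4.

22.4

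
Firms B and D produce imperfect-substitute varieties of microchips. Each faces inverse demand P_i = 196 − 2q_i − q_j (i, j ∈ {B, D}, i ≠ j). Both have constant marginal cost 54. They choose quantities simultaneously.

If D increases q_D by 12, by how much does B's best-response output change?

Firm B's profit: π = q_B(196 − 2q_B − q_D) − 54q_B.
∂π/∂q_B = 142 − 4q_B − q_D = 0 ⇒ q_B = 35.5 − 0.25q_D.
The reaction-function slope is −0.25, so a 12-unit rise in q_D moves q_B by −0.25 × 12 = −3. B's best response falls — the actions are strategic substitutes.

-3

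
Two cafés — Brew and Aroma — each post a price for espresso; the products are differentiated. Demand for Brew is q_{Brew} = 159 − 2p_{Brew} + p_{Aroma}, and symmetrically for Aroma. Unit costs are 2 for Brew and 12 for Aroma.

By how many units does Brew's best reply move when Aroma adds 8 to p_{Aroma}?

Brew's profit: π = (p_{Brew} − 2)(159 − 2p_{Brew} + p_{Aroma}).
∂π/∂p_{Brew} = 163 − 4p_{Brew} + p_{Aroma} = 0 ⇒ p_{Brew} = 40.75 + 0.25p_{Aroma}.
The reaction-function slope is 0.25, so an 8-unit rise in p_{Aroma} moves p_{Brew} by 0.25 × 8 = 2. Brew's best response rises — the actions are strategic complements.

2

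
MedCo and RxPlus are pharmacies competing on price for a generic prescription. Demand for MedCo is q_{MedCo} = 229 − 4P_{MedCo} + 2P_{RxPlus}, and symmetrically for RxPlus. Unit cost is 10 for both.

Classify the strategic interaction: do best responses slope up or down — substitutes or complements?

MedCo's profit: π = (P_{MedCo} − 10)(229 − 4P_{MedCo} + 2P_{RxPlus}).
∂π/∂P_{MedCo} = 269 − 8P_{MedCo} + 2P_{RxPlus} = 0 ⇒ P_{MedCo} = 33.625 + 0.25P_{RxPlus}.
The best-response slope dP_{MedCo}/dP_{RxPlus} = 0.25 > 0: the reaction function is upward-sloping, so the choices are strategic complements.

strategic complements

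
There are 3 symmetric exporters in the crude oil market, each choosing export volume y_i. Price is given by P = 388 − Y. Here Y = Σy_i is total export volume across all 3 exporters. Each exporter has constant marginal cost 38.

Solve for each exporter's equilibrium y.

87.5

A representative exporter's profit is π_i = y_i(388 − Y) − 38y_i, with Y = y_i + Σ_{j≠i} y_j.
First-order condition: 350 − 2y_i − Σ_{j≠i} y_j = 0.
Imposing symmetry (y_j = y for all j) turns Σ_{j≠i} y_j into 2y, so 350 = 4y and y = 87.5.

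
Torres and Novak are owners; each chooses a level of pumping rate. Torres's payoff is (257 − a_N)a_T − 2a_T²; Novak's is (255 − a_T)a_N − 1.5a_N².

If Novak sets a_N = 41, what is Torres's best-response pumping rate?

54

Expanding Torres's payoff: 257a_T − a_Na_T − 2a_T².
∂π/∂a_T = 257 − a_N − 4a_T = 0, so a_T = 64.25 − 0.25a_N.
At a_N = 41: a_T = 64.25 − 0.25·41 = 54.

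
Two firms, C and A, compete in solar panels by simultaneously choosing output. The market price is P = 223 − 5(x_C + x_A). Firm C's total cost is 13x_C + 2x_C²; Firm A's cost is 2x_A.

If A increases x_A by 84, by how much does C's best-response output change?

-30

Firm C's profit: π = x_C(223 − 5(x_C + x_A)) − 13x_C − 2x_C².
∂π/∂x_C = 210 − 14x_C − 5x_A = 0, so x_C = 15 − (5/14)x_A.
The reaction-function slope is −5/14, so an 84-unit rise in x_A moves x_C by −5/14 × 84 = −30. C's best response falls — the actions are strategic substitutes.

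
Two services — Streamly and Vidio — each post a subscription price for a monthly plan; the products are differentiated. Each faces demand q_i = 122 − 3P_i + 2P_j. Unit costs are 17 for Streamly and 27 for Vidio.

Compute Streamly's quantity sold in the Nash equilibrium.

84.375

Streamly's profit: π = (P_{Streamly} − 17)(122 − 3P_{Streamly} + 2P_{Vidio}).
∂π/∂P_{Streamly} = 173 − 6P_{Streamly} + 2P_{Vidio} = 0 ⇒ P_{Streamly} = 173/6 + (1/3)P_{Vidio}.
Similarly P_{Vidio} = 203/6 + (1/3)P_{Streamly}.
Substituting the second reaction function into the first: P_{Streamly} = 173/6 + (1/3)(203/6 + (1/3)P_{Streamly}), which gives (8/9)P_{Streamly} = 361/9 ⇒ P_{Streamly} = 45.125.
Then P_{Vidio} = 203/6 + (1/3)·45.125 = 48.875.
q_{Streamly} = 122 − 3·45.125 + 2·48.875 = 84.375.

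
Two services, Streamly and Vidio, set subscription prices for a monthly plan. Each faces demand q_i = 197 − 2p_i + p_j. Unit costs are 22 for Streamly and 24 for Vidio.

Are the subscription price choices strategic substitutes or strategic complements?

strategic complements

Streamly's profit: π = (p_{Streamly} − 22)(197 − 2p_{Streamly} + p_{Vidio}).
∂π/∂p_{Streamly} = 241 − 4p_{Streamly} + p_{Vidio} = 0 ⇒ p_{Streamly} = 60.25 + 0.25p_{Vidio}.
The best-response slope dp_{Streamly}/dp_{Vidio} = 0.25 > 0: the reaction function is upward-sloping, so the choices are strategic complements.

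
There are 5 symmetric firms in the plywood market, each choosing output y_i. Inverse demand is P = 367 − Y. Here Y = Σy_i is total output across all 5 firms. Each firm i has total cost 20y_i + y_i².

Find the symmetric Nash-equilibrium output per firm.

43.375

A representative firm's profit is π_i = y_i(367 − Y) − 20y_i − y_i², with Y = y_i + Σ_{j≠i} y_j.
First-order condition: 347 − 4y_i − Σ_{j≠i} y_j = 0.
In a symmetric equilibrium every firm chooses the same y, so Σ_{j≠i} y_j = 4y. The condition becomes 347 − 8y = 0, giving y = 347/8 = 43.375.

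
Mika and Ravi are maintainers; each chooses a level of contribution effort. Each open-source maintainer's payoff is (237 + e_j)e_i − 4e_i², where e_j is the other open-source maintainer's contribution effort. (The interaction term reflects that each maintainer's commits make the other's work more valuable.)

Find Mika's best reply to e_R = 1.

Mika's payoff is (237 + e_R)e_M − 4e_M².
∂π/∂e_M = 237 + e_R − 8e_M = 0, so e_M = 29.625 + 0.125e_R.
At e_R = 1: e_M = 29.625 + 0.125·1 = 29.75.

29.75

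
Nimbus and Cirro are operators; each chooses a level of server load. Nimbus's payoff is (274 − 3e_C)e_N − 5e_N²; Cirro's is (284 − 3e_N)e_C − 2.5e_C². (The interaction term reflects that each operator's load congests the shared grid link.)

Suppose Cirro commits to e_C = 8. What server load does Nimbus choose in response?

25

Expanding Nimbus's payoff: 274e_N − 3e_Ce_N − 5e_N².
∂π/∂e_N = 274 − 3e_C − 10e_N = 0, so e_N = 27.4 − 0.3e_C.
At e_C = 8: e_N = 27.4 − 0.3·8 = 25.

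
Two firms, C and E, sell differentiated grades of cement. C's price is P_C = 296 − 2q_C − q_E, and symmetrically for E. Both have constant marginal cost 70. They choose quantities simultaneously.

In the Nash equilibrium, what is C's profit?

4086.08

Firm C's profit: π = q_C(296 − 2q_C − q_E) − 70q_C.
∂π/∂q_C = 226 − 4q_C − q_E = 0 ⇒ q_C = 56.5 − 0.25q_E.
By symmetry q_E = q_C; substituting into the reaction function, 1.25q_C = 56.5 and q_C = 45.2.
P_C = 296 − 2·45.2 − 45.2 = 160.4.
Profit = (160.4 − 70)·45.2 = 4086.08.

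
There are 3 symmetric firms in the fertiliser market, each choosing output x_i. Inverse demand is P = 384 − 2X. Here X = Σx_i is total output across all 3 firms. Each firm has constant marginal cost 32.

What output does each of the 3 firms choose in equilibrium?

44

A representative firm's profit is π_i = x_i(384 − 2X) − 32x_i, with X = x_i + Σ_{j≠i} x_j.
First-order condition: 352 − 4x_i − 2Σ_{j≠i} x_j = 0.
Imposing symmetry (x_j = x for all j) turns Σ_{j≠i} x_j into 2x, so 352 = 8x and x = 44.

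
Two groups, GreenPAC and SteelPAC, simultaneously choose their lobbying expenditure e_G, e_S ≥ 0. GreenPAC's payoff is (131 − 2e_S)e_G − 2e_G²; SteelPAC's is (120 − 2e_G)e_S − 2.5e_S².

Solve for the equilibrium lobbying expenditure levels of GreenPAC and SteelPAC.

25.9375, 13.625

Expanding GreenPAC's payoff: 131e_G − 2e_Se_G − 2e_G².
∂π/∂e_G = 131 − 2e_S − 4e_G = 0, so e_G = 32.75 − 0.5e_S.
Likewise for SteelPAC: e_S = 24 − 0.4e_G.
Plugging e_S into GreenPAC's best response: e_G = 32.75 − 0.5(24 − 0.4e_G) ⇒ 0.8e_G = 20.75, so e_G = 25.9375.
Then e_S = 24 − 0.4·25.9375 = 13.625.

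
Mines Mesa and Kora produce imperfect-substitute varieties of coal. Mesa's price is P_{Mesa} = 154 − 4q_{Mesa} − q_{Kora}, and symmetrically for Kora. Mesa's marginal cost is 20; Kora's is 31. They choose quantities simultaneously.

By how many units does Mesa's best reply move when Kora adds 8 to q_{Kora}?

-1

Mine Mesa's profit: π = q_{Mesa}(154 − 4q_{Mesa} − q_{Kora}) − 20q_{Mesa}.
∂π/∂q_{Mesa} = 134 − 8q_{Mesa} − q_{Kora} = 0 ⇒ q_{Mesa} = 16.75 − 0.125q_{Kora}.
The reaction-function slope is −0.125, so an 8-unit rise in q_{Kora} moves q_{Mesa} by −0.125 × 8 = −1. Mesa's best response falls — the actions are strategic substitutes.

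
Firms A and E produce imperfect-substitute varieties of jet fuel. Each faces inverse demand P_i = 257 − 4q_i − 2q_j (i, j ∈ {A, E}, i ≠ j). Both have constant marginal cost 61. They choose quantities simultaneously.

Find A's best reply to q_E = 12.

Firm A's profit: π = q_A(257 − 4q_A − 2q_E) − 61q_A.
∂π/∂q_A = 196 − 8q_A − 2q_E = 0 ⇒ q_A = 24.5 − 0.25q_E.
At q_E = 12: q_A = 24.5 − 0.25·12 = 21.5.

21.5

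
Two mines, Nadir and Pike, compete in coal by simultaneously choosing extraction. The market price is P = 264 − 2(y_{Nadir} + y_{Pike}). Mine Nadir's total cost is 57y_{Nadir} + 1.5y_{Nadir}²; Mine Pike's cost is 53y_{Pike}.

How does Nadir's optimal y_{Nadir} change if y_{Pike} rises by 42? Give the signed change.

-12

Mine Nadir's profit: π = y_{Nadir}(264 − 2(y_{Nadir} + y_{Pike})) − 57y_{Nadir} − 1.5y_{Nadir}².
∂π/∂y_{Nadir} = 207 − 7y_{Nadir} − 2y_{Pike} = 0, so y_{Nadir} = 207/7 − (2/7)y_{Pike}.
The reaction-function slope is −2/7, so a 42-unit rise in y_{Pike} moves y_{Nadir} by −2/7 × 42 = −12. Nadir's best response falls — the actions are strategic substitutes.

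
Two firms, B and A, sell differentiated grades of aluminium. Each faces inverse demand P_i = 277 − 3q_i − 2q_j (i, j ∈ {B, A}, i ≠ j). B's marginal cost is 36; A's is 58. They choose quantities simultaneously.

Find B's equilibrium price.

130.5

Firm B's profit: π = q_B(277 − 3q_B − 2q_A) − 36q_B.
∂π/∂q_B = 241 − 6q_B − 2q_A = 0 ⇒ q_B = 241/6 − (1/3)q_A.
Similarly q_A = 36.5 − (1/3)q_B.
Solving the two reaction functions simultaneously: (1 − (−1/3)(−1/3))q_B = 241/6 − (1/3)·36.5, so (8/9)q_B = 28 and q_B = 31.5.
Then q_A = 36.5 − (1/3)·31.5 = 26.
P_B = 277 − 3·31.5 − 2·26 = 130.5.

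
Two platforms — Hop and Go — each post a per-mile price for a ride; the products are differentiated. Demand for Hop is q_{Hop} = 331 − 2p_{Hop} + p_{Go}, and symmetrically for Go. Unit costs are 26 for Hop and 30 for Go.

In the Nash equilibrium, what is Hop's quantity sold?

Hop's profit: π = (p_{Hop} − 26)(331 − 2p_{Hop} + p_{Go}).
∂π/∂p_{Hop} = 383 − 4p_{Hop} + p_{Go} = 0 ⇒ p_{Hop} = 95.75 + 0.25p_{Go}.
Similarly p_{Go} = 97.75 + 0.25p_{Hop}.
Substituting the second reaction function into the first: p_{Hop} = 95.75 + 0.25(97.75 + 0.25p_{Hop}), which gives 0.9375p_{Hop} = 120.1875 ⇒ p_{Hop} = 128.2.
Then p_{Go} = 97.75 + 0.25·128.2 = 129.8.
q_{Hop} = 331 − 2·128.2 + 129.8 = 204.4.

204.4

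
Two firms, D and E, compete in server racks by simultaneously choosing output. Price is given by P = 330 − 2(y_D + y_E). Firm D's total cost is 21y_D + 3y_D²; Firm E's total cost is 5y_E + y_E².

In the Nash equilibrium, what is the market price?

Firm D's profit: π = y_D(330 − 2(y_D + y_E)) − 21y_D − 3y_D².
∂π/∂y_D = 309 − 10y_D − 2y_E = 0, so y_D = 30.9 − 0.2y_E.
For E: ∂π/∂y_E = 325 − 6y_E − 2y_D = 0 ⇒ y_E = 325/6 − (1/3)y_D.
Plugging y_E into D's best response: y_D = 30.9 − 0.2(325/6 − (1/3)y_D) ⇒ (14/15)y_D = 301/15, so y_D = 21.5.
Then y_E = 325/6 − (1/3)·21.5 = 47.
Equilibrium price: P = 330 − 2·68.5 = 193.

193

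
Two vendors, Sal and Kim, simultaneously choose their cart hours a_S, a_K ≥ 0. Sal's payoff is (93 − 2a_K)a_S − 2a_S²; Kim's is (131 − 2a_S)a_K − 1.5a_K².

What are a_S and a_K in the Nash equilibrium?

2.125, 42.25

Expanding Sal's payoff: 93a_S − 2a_Ka_S − 2a_S².
∂π/∂a_S = 93 − 2a_K − 4a_S = 0, so a_S = 23.25 − 0.5a_K.
Likewise for Kim: a_K = 131/3 − (2/3)a_S.
Solving the two reaction functions simultaneously: (1 − (−0.5)(−2/3))a_S = 23.25 − 0.5·(131/3), so (2/3)a_S = 17/12 and a_S = 2.125.
Then a_K = 131/3 − (2/3)·2.125 = 42.25.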